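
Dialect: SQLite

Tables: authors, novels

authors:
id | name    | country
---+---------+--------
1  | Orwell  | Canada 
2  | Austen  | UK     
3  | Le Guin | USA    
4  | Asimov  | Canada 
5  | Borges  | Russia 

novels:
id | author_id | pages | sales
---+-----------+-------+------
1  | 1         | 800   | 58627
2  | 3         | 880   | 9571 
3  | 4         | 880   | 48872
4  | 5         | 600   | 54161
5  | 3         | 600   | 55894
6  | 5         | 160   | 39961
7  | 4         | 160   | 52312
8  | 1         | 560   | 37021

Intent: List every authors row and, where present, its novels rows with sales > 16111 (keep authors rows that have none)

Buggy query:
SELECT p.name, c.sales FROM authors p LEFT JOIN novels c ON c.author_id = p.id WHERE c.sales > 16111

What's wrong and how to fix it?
Bug: Filtering c.sales in WHERE discards the NULL rows produced by LEFT JOIN, turning it into an inner join

Fix: Move the right-table condition into the ON clause so unmatched parents are kept

Corrected query:
SELECT p.name, c.sales FROM authors p LEFT JOIN novels c ON c.author_id = p.id AND c.sales > 16111

Result:
name    | sales
--------+------
Orwell  | 37021
Orwell  | 58627
Austen  | NULL 
Le Guin | 55894
Asimov  | 48872
Asimov  | 52312
Borges  | 39961
Borges  | 54161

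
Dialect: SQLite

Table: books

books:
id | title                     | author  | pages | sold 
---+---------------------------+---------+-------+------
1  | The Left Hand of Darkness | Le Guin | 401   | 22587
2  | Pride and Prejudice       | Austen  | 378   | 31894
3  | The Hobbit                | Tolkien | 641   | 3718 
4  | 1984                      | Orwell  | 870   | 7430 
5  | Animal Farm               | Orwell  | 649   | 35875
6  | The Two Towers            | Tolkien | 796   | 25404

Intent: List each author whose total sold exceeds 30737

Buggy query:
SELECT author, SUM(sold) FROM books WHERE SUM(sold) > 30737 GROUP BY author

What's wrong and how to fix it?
Bug: Aggregate functions cannot appear in a WHERE clause

Fix: Use HAVING (which filters groups after aggregation) instead of WHERE

Corrected query:
SELECT author, SUM(sold) FROM books GROUP BY author HAVING SUM(sold) > 30737

Result:
author | SUM(sold)
-------+----------
Austen | 31894    
Orwell | 43305    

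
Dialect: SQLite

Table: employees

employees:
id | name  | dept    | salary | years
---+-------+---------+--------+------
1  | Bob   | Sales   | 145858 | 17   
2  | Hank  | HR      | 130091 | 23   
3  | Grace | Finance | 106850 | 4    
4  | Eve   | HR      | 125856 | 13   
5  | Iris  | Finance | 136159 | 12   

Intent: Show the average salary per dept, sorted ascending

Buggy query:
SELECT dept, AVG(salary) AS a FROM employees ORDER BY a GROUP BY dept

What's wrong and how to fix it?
Bug: GROUP BY must precede ORDER BY

Fix: Move ORDER BY to the end, after GROUP BY

Corrected query:
SELECT dept, AVG(salary) AS a FROM employees GROUP BY dept ORDER BY a

Result:
dept    | a       
--------+---------
Finance | 121504.5
HR      | 127973.5
Sales   | 145858  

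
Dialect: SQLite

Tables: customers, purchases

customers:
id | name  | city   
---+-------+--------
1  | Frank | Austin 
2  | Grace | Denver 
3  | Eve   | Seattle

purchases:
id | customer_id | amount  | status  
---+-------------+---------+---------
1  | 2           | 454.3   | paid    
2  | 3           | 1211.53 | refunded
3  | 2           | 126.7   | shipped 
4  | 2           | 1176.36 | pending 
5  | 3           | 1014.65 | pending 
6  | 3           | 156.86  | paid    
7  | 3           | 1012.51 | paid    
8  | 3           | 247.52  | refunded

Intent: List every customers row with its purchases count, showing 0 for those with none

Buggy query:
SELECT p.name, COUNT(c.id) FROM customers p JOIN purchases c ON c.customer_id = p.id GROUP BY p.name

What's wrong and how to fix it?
Bug: An inner join excludes parents with zero children

Fix: Switch to LEFT JOIN to retain unmatched parent rows

Corrected query:
SELECT p.name, COUNT(c.id) FROM customers p LEFT JOIN purchases c ON c.customer_id = p.id GROUP BY p.name

Result:
name  | COUNT(c.id)
------+------------
Eve   | 5          
Frank | 0          
Grace | 3          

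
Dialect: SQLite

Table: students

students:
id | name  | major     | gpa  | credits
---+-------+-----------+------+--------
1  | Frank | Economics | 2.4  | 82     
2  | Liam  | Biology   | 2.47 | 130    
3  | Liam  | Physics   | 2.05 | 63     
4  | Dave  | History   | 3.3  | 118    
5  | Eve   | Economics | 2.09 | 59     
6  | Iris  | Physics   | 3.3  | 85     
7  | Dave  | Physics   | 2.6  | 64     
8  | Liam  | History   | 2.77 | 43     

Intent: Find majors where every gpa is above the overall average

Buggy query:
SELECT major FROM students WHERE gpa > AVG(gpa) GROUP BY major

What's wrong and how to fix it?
Bug: WHERE evaluates per row before aggregation, so AVG() is unavailable

Fix: Use a subquery for AVG and a HAVING MIN(...) filter so the condition holds for every row in the group

Corrected query:
SELECT major FROM students GROUP BY major HAVING MIN(gpa) > (SELECT AVG(gpa) FROM students)

Result:
major  
-------
History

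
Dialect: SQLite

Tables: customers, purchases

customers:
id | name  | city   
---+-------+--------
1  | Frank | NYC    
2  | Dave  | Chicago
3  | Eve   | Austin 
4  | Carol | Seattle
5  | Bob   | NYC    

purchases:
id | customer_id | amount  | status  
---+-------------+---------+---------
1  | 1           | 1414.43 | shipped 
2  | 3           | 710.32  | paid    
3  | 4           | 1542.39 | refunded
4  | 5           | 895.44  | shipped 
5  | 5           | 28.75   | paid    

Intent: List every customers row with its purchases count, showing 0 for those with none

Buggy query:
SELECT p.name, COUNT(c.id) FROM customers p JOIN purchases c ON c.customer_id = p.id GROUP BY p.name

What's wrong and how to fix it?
Bug: An inner join excludes parents with zero children

Fix: Use LEFT JOIN so parents without children still appear (COUNT(c.id) gives 0)

Corrected query:
SELECT p.name, COUNT(c.id) FROM customers p LEFT JOIN purchases c ON c.customer_id = p.id GROUP BY p.name

Result:
name  | COUNT(c.id)
------+------------
Bob   | 2          
Carol | 1          
Dave  | 0          
Eve   | 1          
Frank | 1          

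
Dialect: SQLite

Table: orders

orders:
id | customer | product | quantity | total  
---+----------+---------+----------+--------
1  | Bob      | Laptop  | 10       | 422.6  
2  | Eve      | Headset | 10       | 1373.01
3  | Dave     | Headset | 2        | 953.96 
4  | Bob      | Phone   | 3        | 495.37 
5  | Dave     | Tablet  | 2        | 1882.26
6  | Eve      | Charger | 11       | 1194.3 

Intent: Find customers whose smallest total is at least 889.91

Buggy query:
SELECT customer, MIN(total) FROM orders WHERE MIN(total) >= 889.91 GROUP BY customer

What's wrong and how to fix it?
Bug: MIN() in WHERE is a misuse of aggregate

Fix: Use HAVING for the per-group MIN condition

Corrected query:
SELECT customer, MIN(total) FROM orders GROUP BY customer HAVING MIN(total) >= 889.91

Result:
customer | MIN(total)
---------+-----------
Dave     | 953.96    
Eve      | 1194.3    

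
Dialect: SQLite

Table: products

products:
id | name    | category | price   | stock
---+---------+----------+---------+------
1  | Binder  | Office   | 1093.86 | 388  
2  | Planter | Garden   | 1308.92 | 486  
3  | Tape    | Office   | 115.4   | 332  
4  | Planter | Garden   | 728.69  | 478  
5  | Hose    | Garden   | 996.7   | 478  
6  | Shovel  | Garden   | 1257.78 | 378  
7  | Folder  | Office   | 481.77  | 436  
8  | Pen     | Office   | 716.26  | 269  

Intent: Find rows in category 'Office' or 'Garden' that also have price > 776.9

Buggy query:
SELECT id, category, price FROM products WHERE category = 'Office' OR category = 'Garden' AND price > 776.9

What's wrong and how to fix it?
Bug: AND binds tighter than OR, so this parses as category = 'Office' OR (category = 'Garden' AND price > 776.9)

Fix: Add parentheses around the OR so the AND applies to both alternatives

Corrected query:
SELECT id, category, price FROM products WHERE (category = 'Office' OR category = 'Garden') AND price > 776.9

Result:
id | category | price  
---+----------+--------
1  | Office   | 1093.86
2  | Garden   | 1308.92
5  | Garden   | 996.7  
6  | Garden   | 1257.78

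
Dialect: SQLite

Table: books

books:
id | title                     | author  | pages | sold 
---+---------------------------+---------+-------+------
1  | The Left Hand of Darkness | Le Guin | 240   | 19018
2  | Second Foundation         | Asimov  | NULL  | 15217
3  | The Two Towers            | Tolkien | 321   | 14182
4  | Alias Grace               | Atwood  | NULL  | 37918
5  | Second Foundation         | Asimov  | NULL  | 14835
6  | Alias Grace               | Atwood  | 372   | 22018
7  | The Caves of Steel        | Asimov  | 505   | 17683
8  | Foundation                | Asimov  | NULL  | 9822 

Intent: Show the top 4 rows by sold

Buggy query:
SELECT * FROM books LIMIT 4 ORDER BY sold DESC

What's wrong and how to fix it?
Bug: LIMIT must come after ORDER BY

Fix: Swap the clauses: ORDER BY first, then LIMIT

Corrected query:
SELECT * FROM books ORDER BY sold DESC LIMIT 4

Result:
id | title                     | author  | pages | sold 
---+---------------------------+---------+-------+------
4  | Alias Grace               | Atwood  | NULL  | 37918
6  | Alias Grace               | Atwood  | 372   | 22018
1  | The Left Hand of Darkness | Le Guin | 240   | 19018
7  | The Caves of Steel        | Asimov  | 505   | 17683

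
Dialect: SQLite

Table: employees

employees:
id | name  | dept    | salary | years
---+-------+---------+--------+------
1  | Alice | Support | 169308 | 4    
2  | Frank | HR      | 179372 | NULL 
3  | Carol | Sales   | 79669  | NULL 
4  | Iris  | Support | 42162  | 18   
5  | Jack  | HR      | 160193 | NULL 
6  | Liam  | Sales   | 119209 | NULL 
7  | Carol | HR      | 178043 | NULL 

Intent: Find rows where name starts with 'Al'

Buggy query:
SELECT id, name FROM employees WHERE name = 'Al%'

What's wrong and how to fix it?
Bug: Wildcards only work with LIKE; '=' treats '%' as a literal character

Fix: Use LIKE for wildcard pattern matching

Corrected query:
SELECT id, name FROM employees WHERE name LIKE 'Al%'

Result:
id | name 
---+------
1  | Alice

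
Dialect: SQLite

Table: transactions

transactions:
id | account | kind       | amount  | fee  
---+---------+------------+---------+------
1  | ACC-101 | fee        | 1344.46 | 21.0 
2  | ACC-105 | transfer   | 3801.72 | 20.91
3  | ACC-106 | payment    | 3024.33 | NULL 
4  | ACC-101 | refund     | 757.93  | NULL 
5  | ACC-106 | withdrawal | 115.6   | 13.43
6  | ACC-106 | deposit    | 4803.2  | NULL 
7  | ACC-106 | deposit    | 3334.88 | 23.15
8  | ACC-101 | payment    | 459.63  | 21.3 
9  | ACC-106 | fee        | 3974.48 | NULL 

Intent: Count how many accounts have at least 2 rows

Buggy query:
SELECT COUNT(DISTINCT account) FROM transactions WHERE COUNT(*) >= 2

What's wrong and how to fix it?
Bug: COUNT(*) cannot appear in WHERE; the per-group count doesn't exist yet

Fix: Use a subquery that GROUPs and filters with HAVING, then count its rows

Corrected query:
SELECT COUNT(*) FROM (SELECT account FROM transactions GROUP BY account HAVING COUNT(*) >= 2)

Result:
COUNT(*)
--------
2       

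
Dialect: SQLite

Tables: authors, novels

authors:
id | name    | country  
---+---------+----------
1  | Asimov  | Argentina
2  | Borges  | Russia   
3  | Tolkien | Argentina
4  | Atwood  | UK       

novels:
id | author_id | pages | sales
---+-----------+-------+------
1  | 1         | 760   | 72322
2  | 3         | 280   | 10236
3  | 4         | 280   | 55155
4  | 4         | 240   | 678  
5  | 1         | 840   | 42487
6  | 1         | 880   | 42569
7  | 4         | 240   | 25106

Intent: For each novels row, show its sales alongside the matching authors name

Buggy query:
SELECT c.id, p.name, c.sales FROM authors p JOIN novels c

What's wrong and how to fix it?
Bug: Missing join condition: each novels row is matched to all authors rows instead of just its own

Fix: Add ON c.author_id = p.id to the JOIN

Corrected query:
SELECT c.id, p.name, c.sales FROM authors p JOIN novels c ON c.author_id = p.id

Result:
id | name    | sales
---+---------+------
1  | Asimov  | 72322
2  | Tolkien | 10236
3  | Atwood  | 55155
4  | Atwood  | 678  
5  | Asimov  | 42487
6  | Asimov  | 42569
7  | Atwood  | 25106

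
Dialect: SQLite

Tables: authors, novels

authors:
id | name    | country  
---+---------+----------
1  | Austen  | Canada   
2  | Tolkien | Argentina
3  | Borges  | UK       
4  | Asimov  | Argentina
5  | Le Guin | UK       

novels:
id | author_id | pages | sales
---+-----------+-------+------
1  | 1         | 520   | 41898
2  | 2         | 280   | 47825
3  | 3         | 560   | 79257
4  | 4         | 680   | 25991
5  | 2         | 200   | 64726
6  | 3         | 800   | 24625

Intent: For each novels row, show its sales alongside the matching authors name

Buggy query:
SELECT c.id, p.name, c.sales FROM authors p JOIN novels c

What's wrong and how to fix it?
Bug: JOIN with no ON clause produces a cartesian product; every novels row pairs with every authors row

Fix: Specify the join condition linking the foreign key to the parent id

Corrected query:
SELECT c.id, p.name, c.sales FROM authors p JOIN novels c ON c.author_id = p.id

Result:
id | name    | sales
---+---------+------
1  | Austen  | 41898
2  | Tolkien | 47825
3  | Borges  | 79257
4  | Asimov  | 25991
5  | Tolkien | 64726
6  | Borges  | 24625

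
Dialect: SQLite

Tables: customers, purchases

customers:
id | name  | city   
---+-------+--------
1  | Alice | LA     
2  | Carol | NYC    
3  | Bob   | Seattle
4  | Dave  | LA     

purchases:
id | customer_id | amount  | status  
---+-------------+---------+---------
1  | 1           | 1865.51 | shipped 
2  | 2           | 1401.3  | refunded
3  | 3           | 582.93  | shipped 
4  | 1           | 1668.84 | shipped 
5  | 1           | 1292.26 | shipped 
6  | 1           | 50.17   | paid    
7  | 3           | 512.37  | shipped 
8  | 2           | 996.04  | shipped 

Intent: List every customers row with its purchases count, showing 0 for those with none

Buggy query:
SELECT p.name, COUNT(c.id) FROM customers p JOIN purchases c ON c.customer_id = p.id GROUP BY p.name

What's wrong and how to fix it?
Bug: An inner join excludes parents with zero children

Fix: Switch to LEFT JOIN to retain unmatched parent rows

Corrected query:
SELECT p.name, COUNT(c.id) FROM customers p LEFT JOIN purchases c ON c.customer_id = p.id GROUP BY p.name

Result:
name  | COUNT(c.id)
------+------------
Alice | 4          
Bob   | 2          
Carol | 2          
Dave  | 0          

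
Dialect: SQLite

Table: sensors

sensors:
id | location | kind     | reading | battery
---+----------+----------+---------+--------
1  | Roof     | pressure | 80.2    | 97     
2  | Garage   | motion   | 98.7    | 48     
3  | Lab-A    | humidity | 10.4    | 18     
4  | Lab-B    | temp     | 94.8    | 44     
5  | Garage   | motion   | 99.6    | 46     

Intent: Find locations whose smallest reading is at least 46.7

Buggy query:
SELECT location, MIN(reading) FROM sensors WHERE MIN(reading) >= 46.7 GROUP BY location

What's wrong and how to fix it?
Bug: Aggregates like MIN are computed per group after WHERE runs

Fix: Replace WHERE with HAVING after the GROUP BY

Corrected query:
SELECT location, MIN(reading) FROM sensors GROUP BY location HAVING MIN(reading) >= 46.7

Result:
location | MIN(reading)
---------+-------------
Garage   | 98.7        
Lab-B    | 94.8        
Roof     | 80.2        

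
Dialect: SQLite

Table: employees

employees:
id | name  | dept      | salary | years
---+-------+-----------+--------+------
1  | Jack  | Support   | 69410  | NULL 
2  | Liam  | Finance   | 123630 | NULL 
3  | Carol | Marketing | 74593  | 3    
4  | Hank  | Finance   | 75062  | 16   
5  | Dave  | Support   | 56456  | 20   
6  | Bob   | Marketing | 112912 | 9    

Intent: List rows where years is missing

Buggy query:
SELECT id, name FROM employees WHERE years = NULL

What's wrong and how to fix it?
Bug: '= NULL' is always unknown in SQL three-valued logic, so no rows match

Fix: Use IS NULL to test for NULL

Corrected query:
SELECT id, name FROM employees WHERE years IS NULL

Result:
id | name
---+-----
1  | Jack
2  | Liam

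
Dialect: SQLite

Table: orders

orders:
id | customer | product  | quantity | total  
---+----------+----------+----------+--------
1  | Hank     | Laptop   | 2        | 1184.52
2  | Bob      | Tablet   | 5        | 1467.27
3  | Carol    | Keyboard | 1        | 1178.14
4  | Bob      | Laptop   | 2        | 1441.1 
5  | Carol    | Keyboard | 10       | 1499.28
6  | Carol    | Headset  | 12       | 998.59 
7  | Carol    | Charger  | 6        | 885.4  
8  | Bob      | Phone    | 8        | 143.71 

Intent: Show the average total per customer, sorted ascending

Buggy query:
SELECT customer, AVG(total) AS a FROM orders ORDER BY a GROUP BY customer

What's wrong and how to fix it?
Bug: ORDER BY appears before GROUP BY; SQL clause order requires GROUP BY first

Fix: Reorder: SELECT … FROM … GROUP BY … ORDER BY …

Corrected query:
SELECT customer, AVG(total) AS a FROM orders GROUP BY customer ORDER BY a

Result:
customer | a        
---------+----------
Bob      | 1017.36  
Carol    | 1140.3525
Hank     | 1184.52  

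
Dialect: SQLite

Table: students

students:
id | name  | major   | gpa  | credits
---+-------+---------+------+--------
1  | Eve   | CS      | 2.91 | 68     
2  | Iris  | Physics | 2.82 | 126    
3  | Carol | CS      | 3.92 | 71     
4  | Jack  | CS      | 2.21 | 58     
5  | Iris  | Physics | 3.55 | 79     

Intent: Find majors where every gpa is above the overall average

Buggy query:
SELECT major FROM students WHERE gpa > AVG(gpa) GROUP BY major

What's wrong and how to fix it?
Bug: AVG() is an aggregate; it can't sit directly in WHERE

Fix: Use a subquery for AVG and a HAVING MIN(...) filter so the condition holds for every row in the group

Corrected query:
SELECT major FROM students GROUP BY major HAVING MIN(gpa) > (SELECT AVG(gpa) FROM students)

Result:
(no rows)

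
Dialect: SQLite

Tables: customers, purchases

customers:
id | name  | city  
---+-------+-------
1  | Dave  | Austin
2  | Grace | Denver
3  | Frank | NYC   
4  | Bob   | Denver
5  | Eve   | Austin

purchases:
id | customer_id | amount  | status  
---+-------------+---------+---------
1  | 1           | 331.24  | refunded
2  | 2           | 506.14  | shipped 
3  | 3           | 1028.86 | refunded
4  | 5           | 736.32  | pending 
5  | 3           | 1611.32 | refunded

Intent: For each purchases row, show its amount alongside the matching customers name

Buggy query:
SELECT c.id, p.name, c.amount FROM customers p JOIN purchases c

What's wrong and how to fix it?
Bug: JOIN with no ON clause produces a cartesian product; every purchases row pairs with every customers row

Fix: Add ON c.customer_id = p.id to the JOIN

Corrected query:
SELECT c.id, p.name, c.amount FROM customers p JOIN purchases c ON c.customer_id = p.id

Result:
id | name  | amount 
---+-------+--------
1  | Dave  | 331.24 
2  | Grace | 506.14 
3  | Frank | 1028.86
4  | Eve   | 736.32 
5  | Frank | 1611.32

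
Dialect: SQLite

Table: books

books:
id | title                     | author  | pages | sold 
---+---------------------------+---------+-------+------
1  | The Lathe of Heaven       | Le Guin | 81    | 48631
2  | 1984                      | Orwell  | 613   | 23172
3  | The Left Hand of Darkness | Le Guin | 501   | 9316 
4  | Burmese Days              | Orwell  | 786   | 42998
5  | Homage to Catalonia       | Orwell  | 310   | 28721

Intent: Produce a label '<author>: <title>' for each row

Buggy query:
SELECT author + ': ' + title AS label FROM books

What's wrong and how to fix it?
Bug: SQLite uses || for string concatenation; + coerces text to numbers (yielding 0)

Fix: Use the || operator for string concatenation

Corrected query:
SELECT author || ': ' || title AS label FROM books

Result:
label                             
----------------------------------
Le Guin: The Lathe of Heaven      
Orwell: 1984                      
Le Guin: The Left Hand of Darkness
Orwell: Burmese Days              
Orwell: Homage to Catalonia       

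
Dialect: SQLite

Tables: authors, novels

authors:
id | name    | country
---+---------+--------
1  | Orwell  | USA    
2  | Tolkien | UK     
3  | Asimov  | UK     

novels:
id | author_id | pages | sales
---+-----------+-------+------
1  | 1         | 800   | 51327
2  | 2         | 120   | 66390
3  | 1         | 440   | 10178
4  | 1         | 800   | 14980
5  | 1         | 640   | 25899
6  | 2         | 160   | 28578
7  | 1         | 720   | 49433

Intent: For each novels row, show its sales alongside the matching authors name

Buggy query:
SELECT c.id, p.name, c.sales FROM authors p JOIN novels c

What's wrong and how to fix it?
Bug: JOIN with no ON clause produces a cartesian product; every novels row pairs with every authors row

Fix: Specify the join condition linking the foreign key to the parent id

Corrected query:
SELECT c.id, p.name, c.sales FROM authors p JOIN novels c ON c.author_id = p.id

Result:
id | name    | sales
---+---------+------
1  | Orwell  | 51327
2  | Tolkien | 66390
3  | Orwell  | 10178
4  | Orwell  | 14980
5  | Orwell  | 25899
6  | Tolkien | 28578
7  | Orwell  | 49433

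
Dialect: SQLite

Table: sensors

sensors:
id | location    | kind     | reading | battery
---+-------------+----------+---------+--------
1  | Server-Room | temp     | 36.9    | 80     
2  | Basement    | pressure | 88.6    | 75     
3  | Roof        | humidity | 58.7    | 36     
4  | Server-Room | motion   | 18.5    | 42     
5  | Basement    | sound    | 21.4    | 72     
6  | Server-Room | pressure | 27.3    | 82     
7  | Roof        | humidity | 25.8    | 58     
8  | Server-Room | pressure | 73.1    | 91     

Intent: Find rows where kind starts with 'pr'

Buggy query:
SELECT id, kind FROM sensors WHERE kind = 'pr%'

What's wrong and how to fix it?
Bug: '=' compares the literal string including the % character; pattern matching needs LIKE

Fix: Use LIKE for wildcard pattern matching

Corrected query:
SELECT id, kind FROM sensors WHERE kind LIKE 'pr%'

Result:
id | kind    
---+---------
2  | pressure
6  | pressure
8  | pressure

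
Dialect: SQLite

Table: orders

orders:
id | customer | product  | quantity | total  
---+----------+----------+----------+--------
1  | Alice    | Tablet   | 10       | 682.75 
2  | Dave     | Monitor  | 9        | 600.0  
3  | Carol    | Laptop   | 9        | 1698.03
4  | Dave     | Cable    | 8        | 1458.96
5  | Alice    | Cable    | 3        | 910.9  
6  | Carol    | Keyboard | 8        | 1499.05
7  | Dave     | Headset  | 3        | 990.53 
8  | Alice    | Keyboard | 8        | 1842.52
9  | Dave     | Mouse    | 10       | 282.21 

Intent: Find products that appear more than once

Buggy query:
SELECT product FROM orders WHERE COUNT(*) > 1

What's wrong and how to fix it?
Bug: WHERE can't reference COUNT(*); aggregates are computed after WHERE

Fix: GROUP BY product, then filter groups with HAVING COUNT(*) > 1

Corrected query:
SELECT product FROM orders GROUP BY product HAVING COUNT(*) > 1

Result:
product 
--------
Cable   
Keyboard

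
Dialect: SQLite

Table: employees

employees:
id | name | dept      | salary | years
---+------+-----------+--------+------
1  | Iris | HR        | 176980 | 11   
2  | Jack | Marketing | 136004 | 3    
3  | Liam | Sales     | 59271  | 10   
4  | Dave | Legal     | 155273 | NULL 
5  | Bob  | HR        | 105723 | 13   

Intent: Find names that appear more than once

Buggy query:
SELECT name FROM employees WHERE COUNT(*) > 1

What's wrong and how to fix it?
Bug: COUNT(*) is an aggregate and cannot be used in WHERE

Fix: Group first, then use HAVING for the count condition

Corrected query:
SELECT name FROM employees GROUP BY name HAVING COUNT(*) > 1

Result:
(no rows)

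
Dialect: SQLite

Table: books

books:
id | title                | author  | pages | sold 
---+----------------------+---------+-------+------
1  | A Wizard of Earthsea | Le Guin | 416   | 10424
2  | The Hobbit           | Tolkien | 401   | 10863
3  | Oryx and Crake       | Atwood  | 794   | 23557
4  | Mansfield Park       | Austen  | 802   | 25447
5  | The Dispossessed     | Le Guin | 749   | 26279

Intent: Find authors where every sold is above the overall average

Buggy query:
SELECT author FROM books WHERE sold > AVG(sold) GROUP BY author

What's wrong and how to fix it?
Bug: AVG() is an aggregate; it can't sit directly in WHERE

Fix: Use a subquery for AVG and a HAVING MIN(...) filter so the condition holds for every row in the group

Corrected query:
SELECT author FROM books GROUP BY author HAVING MIN(sold) > (SELECT AVG(sold) FROM books)

Result:
author
------
Atwood
Austen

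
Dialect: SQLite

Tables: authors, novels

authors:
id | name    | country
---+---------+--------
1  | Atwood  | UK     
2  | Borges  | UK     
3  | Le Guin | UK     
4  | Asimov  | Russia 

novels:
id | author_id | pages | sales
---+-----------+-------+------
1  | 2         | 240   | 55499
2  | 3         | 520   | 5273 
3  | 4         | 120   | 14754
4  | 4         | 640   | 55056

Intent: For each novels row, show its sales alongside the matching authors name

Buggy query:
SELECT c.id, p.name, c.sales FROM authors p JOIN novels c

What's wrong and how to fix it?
Bug: Missing join condition: each novels row is matched to all authors rows instead of just its own

Fix: Specify the join condition linking the foreign key to the parent id

Corrected query:
SELECT c.id, p.name, c.sales FROM authors p JOIN novels c ON c.author_id = p.id

Result:
id | name    | sales
---+---------+------
1  | Borges  | 55499
2  | Le Guin | 5273 
3  | Asimov  | 14754
4  | Asimov  | 55056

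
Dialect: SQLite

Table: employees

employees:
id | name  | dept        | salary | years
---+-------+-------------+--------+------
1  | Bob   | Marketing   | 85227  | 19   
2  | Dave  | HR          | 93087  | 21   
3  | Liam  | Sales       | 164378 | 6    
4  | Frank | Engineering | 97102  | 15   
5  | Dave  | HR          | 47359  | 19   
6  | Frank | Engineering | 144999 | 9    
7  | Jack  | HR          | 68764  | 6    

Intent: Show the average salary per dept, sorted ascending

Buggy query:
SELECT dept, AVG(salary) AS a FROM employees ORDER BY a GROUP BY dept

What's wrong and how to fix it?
Bug: ORDER BY appears before GROUP BY; SQL clause order requires GROUP BY first

Fix: Move ORDER BY to the end, after GROUP BY

Corrected query:
SELECT dept, AVG(salary) AS a FROM employees GROUP BY dept ORDER BY a

Result:
dept        | a           
------------+-------------
HR          | 69736.666667
Marketing   | 85227       
Engineering | 121050.5    
Sales       | 164378      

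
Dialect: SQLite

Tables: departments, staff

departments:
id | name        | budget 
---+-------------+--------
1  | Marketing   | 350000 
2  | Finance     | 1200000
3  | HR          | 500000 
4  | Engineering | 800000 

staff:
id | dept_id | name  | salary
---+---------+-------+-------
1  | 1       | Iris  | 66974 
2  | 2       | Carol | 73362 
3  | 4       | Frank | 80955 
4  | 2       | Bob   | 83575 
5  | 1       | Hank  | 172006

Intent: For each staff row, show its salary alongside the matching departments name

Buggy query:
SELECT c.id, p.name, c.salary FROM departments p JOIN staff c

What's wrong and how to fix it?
Bug: JOIN with no ON clause produces a cartesian product; every staff row pairs with every departments row

Fix: Add ON c.dept_id = p.id to the JOIN

Corrected query:
SELECT c.id, p.name, c.salary FROM departments p JOIN staff c ON c.dept_id = p.id

Result:
id | name        | salary
---+-------------+-------
1  | Marketing   | 66974 
2  | Finance     | 73362 
3  | Engineering | 80955 
4  | Finance     | 83575 
5  | Marketing   | 172006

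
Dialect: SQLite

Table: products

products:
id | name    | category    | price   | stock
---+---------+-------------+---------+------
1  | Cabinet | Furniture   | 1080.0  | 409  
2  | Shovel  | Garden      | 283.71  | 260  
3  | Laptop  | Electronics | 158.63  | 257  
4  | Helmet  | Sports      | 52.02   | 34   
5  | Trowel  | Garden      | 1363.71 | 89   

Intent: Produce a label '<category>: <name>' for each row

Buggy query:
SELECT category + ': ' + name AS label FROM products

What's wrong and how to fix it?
Bug: SQLite uses || for string concatenation; + coerces text to numbers (yielding 0)

Fix: Replace + with || to concatenate text

Corrected query:
SELECT category || ': ' || name AS label FROM products

Result:
label              
-------------------
Furniture: Cabinet 
Garden: Shovel     
Electronics: Laptop
Sports: Helmet     
Garden: Trowel     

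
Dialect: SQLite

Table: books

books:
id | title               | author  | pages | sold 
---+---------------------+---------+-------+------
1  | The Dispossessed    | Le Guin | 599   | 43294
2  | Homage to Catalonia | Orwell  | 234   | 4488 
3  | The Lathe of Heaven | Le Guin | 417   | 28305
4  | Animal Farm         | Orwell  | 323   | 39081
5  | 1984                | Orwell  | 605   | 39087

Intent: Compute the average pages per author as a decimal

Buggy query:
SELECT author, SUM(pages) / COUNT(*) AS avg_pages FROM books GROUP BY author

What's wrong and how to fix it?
Bug: SUM(pages) and COUNT(*) are both integers; the division truncates the fractional part

Fix: Cast one side to REAL so the division keeps the fractional part

Corrected query:
SELECT author, SUM(pages) * 1.0 / COUNT(*) AS avg_pages FROM books GROUP BY author

Result:
author  | avg_pages 
--------+-----------
Le Guin | 508       
Orwell  | 387.333333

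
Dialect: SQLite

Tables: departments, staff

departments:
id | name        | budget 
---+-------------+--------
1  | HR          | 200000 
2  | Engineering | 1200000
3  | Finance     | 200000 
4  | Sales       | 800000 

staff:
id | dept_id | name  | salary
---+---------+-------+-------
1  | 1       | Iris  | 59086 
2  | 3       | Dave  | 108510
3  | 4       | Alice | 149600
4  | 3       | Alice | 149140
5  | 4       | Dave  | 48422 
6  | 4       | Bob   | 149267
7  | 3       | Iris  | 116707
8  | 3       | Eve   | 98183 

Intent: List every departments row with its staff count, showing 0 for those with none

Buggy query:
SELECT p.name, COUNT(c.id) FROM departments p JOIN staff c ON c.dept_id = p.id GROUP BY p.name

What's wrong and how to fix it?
Bug: INNER JOIN drops departments rows that have no matching staff rows

Fix: Use LEFT JOIN so parents without children still appear (COUNT(c.id) gives 0)

Corrected query:
SELECT p.name, COUNT(c.id) FROM departments p LEFT JOIN staff c ON c.dept_id = p.id GROUP BY p.name

Result:
name        | COUNT(c.id)
------------+------------
Engineering | 0          
Finance     | 4          
HR          | 1          
Sales       | 3          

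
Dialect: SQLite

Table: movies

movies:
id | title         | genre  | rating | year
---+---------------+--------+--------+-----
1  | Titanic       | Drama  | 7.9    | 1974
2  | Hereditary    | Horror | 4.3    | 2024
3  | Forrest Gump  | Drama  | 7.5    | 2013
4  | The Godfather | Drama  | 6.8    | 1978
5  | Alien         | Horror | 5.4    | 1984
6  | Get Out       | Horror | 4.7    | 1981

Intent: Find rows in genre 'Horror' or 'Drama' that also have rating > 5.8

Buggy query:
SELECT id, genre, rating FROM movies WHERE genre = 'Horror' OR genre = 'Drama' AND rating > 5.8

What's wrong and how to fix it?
Bug: AND binds tighter than OR, so this parses as genre = 'Horror' OR (genre = 'Drama' AND rating > 5.8)

Fix: Group the OR with parentheses (or use IN), then AND the threshold

Corrected query:
SELECT id, genre, rating FROM movies WHERE (genre = 'Horror' OR genre = 'Drama') AND rating > 5.8

Result:
id | genre | rating
---+-------+-------
1  | Drama | 7.9   
3  | Drama | 7.5   
4  | Drama | 6.8   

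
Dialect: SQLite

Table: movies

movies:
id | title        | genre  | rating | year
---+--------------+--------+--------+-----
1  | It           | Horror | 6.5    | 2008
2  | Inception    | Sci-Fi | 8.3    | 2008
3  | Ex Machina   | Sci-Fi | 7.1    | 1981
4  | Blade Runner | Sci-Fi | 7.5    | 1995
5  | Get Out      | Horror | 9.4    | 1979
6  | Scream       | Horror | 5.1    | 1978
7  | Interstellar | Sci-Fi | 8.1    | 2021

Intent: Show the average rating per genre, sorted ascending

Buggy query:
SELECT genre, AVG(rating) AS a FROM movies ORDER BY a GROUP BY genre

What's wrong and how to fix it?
Bug: ORDER BY appears before GROUP BY; SQL clause order requires GROUP BY first

Fix: Move ORDER BY to the end, after GROUP BY

Corrected query:
SELECT genre, AVG(rating) AS a FROM movies GROUP BY genre ORDER BY a

Result:
genre  | a   
-------+-----
Horror | 7   
Sci-Fi | 7.75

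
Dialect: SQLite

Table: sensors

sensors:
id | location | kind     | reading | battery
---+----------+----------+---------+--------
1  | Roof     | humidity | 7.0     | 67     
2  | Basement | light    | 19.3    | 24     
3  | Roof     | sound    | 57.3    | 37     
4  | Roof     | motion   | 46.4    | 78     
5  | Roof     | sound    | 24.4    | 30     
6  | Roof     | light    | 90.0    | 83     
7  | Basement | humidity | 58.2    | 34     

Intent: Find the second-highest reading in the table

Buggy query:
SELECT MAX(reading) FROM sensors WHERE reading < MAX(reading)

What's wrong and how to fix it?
Bug: The inner MAX is an aggregate inside WHERE, which is not allowed

Fix: Put the inner MAX in a scalar subquery

Corrected query:
SELECT MAX(reading) FROM sensors WHERE reading < (SELECT MAX(reading) FROM sensors)

Result:
MAX(reading)
------------
58.2        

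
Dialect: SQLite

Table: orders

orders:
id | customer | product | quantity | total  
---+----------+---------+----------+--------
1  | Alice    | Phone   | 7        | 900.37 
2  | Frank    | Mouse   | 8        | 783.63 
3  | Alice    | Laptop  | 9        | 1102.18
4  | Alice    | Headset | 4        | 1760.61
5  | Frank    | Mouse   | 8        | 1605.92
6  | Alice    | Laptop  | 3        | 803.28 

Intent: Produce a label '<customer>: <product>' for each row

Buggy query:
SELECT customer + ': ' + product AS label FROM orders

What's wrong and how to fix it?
Bug: SQLite uses || for string concatenation; + coerces text to numbers (yielding 0)

Fix: Use the || operator for string concatenation

Corrected query:
SELECT customer || ': ' || product AS label FROM orders

Result:
label         
--------------
Alice: Phone  
Frank: Mouse  
Alice: Laptop 
Alice: Headset
Frank: Mouse  
Alice: Laptop 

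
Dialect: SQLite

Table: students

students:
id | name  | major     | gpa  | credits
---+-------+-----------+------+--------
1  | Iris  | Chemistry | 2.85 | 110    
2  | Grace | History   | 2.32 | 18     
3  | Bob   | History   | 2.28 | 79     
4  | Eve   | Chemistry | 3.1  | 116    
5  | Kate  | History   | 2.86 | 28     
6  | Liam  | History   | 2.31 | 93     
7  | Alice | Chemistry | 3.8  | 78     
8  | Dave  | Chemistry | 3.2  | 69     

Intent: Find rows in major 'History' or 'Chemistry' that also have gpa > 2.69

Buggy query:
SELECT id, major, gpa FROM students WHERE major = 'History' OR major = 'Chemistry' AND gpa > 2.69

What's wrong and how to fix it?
Bug: Without parentheses, AND is evaluated before OR, so the gpa filter only applies to the 'Chemistry' branch

Fix: Group the OR with parentheses (or use IN), then AND the threshold

Corrected query:
SELECT id, major, gpa FROM students WHERE (major = 'History' OR major = 'Chemistry') AND gpa > 2.69

Result:
id | major     | gpa 
---+-----------+-----
1  | Chemistry | 2.85
4  | Chemistry | 3.1 
5  | History   | 2.86
7  | Chemistry | 3.8 
8  | Chemistry | 3.2 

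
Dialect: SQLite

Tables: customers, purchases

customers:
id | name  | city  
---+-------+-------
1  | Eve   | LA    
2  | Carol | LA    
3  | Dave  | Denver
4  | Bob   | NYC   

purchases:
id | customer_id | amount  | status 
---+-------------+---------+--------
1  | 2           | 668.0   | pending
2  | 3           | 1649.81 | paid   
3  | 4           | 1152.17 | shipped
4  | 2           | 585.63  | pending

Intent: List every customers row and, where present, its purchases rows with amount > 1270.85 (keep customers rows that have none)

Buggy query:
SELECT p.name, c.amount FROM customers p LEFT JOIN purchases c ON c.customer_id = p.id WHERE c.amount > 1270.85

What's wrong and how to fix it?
Bug: A WHERE condition on the right-hand table after LEFT JOIN drops unmatched parents

Fix: Move the right-table condition into the ON clause so unmatched parents are kept

Corrected query:
SELECT p.name, c.amount FROM customers p LEFT JOIN purchases c ON c.customer_id = p.id AND c.amount > 1270.85

Result:
name  | amount 
------+--------
Eve   | NULL   
Carol | NULL   
Dave  | 1649.81
Bob   | NULL   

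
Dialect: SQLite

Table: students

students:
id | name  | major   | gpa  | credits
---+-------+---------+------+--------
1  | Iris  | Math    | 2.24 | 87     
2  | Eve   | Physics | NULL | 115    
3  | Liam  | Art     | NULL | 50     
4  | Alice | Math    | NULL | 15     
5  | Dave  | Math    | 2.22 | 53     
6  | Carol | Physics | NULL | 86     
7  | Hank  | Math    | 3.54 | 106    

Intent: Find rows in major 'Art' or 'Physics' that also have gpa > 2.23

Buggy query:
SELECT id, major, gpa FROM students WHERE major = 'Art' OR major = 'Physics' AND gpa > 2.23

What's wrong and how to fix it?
Bug: AND binds tighter than OR, so this parses as major = 'Art' OR (major = 'Physics' AND gpa > 2.23)

Fix: Add parentheses around the OR so the AND applies to both alternatives

Corrected query:
SELECT id, major, gpa FROM students WHERE (major = 'Art' OR major = 'Physics') AND gpa > 2.23

Result:
(no rows)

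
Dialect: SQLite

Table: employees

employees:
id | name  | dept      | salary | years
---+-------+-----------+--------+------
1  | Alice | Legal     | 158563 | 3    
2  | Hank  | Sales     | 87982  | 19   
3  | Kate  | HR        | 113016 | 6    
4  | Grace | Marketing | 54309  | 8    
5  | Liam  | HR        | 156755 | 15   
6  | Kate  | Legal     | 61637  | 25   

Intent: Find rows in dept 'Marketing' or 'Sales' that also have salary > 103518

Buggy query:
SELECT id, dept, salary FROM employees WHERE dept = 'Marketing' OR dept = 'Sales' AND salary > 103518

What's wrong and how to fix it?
Bug: AND binds tighter than OR, so this parses as dept = 'Marketing' OR (dept = 'Sales' AND salary > 103518)

Fix: Add parentheses around the OR so the AND applies to both alternatives

Corrected query:
SELECT id, dept, salary FROM employees WHERE (dept = 'Marketing' OR dept = 'Sales') AND salary > 103518

Result:
(no rows)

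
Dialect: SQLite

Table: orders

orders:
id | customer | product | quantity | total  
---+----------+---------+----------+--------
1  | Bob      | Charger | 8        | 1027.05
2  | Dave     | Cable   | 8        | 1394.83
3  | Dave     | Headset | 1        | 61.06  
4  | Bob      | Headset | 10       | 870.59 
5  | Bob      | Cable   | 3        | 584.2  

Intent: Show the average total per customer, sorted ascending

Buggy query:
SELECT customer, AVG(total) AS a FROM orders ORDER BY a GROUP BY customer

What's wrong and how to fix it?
Bug: ORDER BY appears before GROUP BY; SQL clause order requires GROUP BY first

Fix: Move ORDER BY to the end, after GROUP BY

Corrected query:
SELECT customer, AVG(total) AS a FROM orders GROUP BY customer ORDER BY a

Result:
customer | a      
---------+--------
Dave     | 727.945
Bob      | 827.28 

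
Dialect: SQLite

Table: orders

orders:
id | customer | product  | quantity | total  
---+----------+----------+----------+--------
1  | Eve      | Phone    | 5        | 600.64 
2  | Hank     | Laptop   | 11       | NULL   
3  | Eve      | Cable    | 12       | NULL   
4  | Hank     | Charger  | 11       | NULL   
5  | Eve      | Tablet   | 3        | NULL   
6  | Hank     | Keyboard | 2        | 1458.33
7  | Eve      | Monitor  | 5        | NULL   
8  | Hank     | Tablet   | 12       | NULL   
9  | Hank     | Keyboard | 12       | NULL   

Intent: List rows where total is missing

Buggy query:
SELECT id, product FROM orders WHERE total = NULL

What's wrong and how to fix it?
Bug: '= NULL' is always unknown in SQL three-valued logic, so no rows match

Fix: Replace '= NULL' with 'IS NULL'

Corrected query:
SELECT id, product FROM orders WHERE total IS NULL

Result:
id | product 
---+---------
2  | Laptop  
3  | Cable   
4  | Charger 
5  | Tablet  
7  | Monitor 
8  | Tablet  
9  | Keyboard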